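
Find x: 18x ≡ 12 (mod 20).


GCD(18, 20) = 2 divides 12
Divide: 9x ≡ 6 (mod 10)
x ≡ 4 (mod 10)


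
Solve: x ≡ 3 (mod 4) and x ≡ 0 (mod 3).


M = 4*3 = 12
M1 = M/4 = 3, M2 = M/3 = 4
M1^(-1) mod 4 = 3, M2^(-1) mod 3 = 1
x = 3*3*3 + 0*4*1 = 27
27 mod 12 = 3
Check: 3 mod 4 = 3 ✓, 3 mod 3 = 0 ✓

x ≡ 3 (mod 12)


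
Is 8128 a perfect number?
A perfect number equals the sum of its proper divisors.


Proper divisors of 8128: 1, 2, 4, 8, 16, 32, 64, 127, 254, 508, 1016, 2032, 4064
Sum = 1 + 2 + 4 + 8 + 16 + 32 + 64 + 127 + 254 + 508 + 1016 + 2032 + 4064 = 8128

Yes, 8128 is perfect (8128 = 8128)


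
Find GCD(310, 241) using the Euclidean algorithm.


310 = 1 * 241 + 69
241 = 3 * 69 + 34
69 = 2 * 34 + 1
34 = 34 * 1 + 0
GCD = 1


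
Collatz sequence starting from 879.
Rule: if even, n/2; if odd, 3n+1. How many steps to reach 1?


879 → 2638 → 1319 → 3958 → 1979 → 5938 → 2969 → 8908 → 4454 → 2227 → 6682 → 3341 → 10024 → 5012 → 2506 → 1253 → 3760 → 1880 → 940 → 470 → 235 → 706 → 353 → 1060 → 530 → 265 → 796 → 398 → 199 → 598 → 299 → 898 → 449 → 1348 → 674 → 337 → 1012 → 506 → 253 → 760 → 380 → 190 → 95 → 286 → 143 → 430 → 215 → 646 → 323 → 970 → 485 → 1456 → 728 → 364 → 182 → 91 → 274 → 137 → 412 → 206 → 103 → 310 → 155 → 466 → 233 → 700 → 350 → 175 → 526 → 263 → 790 → 395 → 1186 → 593 → 1780 → 890 → 445 → 1336 → 668 → 334 → 167 → 502 → 251 → 754 → 377 → 1132 → 566 → 283 → 850 → 425 → 1276 → 638 → 319 → 958 → 479 → 1438 → 719 → 2158 → 1079 → 3238 → 1619 → 4858 → 2429 → 7288 → 3644 → 1822 → 911 → 2734 → 1367 → 4102 → 2051 → 6154 → 3077 → 9232 → 4616 → 2308 → 1154 → 577 → 1732 → 866 → 433 → 1300 → 650 → 325 → 976 → 488 → 244 → 122 → 61 → 184 → 92 → 46 → 23 → 70 → 35 → 106 → 53 → 160 → 80 → 40 → 20 → 10 → 5 → 16 → 8 → 4 → 2 → 1
Total steps = 147

147 steps


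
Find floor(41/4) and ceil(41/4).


41/4 = 10.2500
floor = 10
ceil = 11

floor = 10, ceil = 11


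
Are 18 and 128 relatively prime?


Euclidean algorithm:
128 = 7 * 18 + 2
18 = 9 * 2 + 0
GCD(18, 128) = 2

No, not coprime (GCD = 2)


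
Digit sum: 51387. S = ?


5 + 1 + 3 + 8 + 7 = 24


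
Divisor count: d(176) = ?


176 = 2^4 × 11^1
d(176) = (4+1) × (1+1) = 10

10 divisors


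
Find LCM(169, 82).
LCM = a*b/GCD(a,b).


GCD(169, 82) = 1
LCM = 169*82/1 = 13858/1 = 13858

LCM = 13858


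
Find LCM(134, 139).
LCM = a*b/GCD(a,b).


GCD(134, 139) = 1
LCM = 134*139/1 = 18626/1 = 18626

LCM = 18626


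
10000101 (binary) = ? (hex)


10000101 (base 2) = 133 (decimal)
133 (decimal) = 85 (base 16)


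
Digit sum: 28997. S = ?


2 + 8 + 9 + 9 + 7 = 35


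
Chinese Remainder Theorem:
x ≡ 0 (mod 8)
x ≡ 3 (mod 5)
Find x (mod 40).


M = 8*5 = 40
M1 = M/8 = 5, M2 = M/5 = 8
M1^(-1) mod 8 = 5, M2^(-1) mod 5 = 2
x = 0*5*5 + 3*8*2 = 48
48 mod 40 = 8
Check: 8 mod 8 = 0 ✓, 8 mod 5 = 3 ✓

x ≡ 8 (mod 40)


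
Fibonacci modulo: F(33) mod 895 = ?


F(k) mod 895 for k=1..33:
1, 1, 2, 3, 5, 8, 13, 21, 34, 55, 89, 144, 233, 377, 610, 92, 702, 794, 601, 500, 206, 706, 17, 723, 740, 568, 413, 86, 499, 585, 189, 774, 68
F(33) mod 895 = 68


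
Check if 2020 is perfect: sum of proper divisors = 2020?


Proper divisors of 2020: 1, 2, 4, 5, 10, 20, 101, 202, 404, 505, 1010
Sum = 1 + 2 + 4 + 5 + 10 + 20 + 101 + 202 + 404 + 505 + 1010 = 2264

No, 2020 is not perfect (2264 ≠ 2020)


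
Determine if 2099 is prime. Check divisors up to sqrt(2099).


Check divisors up to sqrt(2099) = 45.8148
No divisors found.
2099 is prime.

Yes, 2099 is prime


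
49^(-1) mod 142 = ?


Use the extended Euclidean algorithm on (142, 49); each row r = 142*s + 49*t:
r=142, s=1, t=0
r=49, s=0, t=1
q=2: r=44, s=1, t=-2   [142*(1) + 49*(-2) = 44]
q=1: r=5, s=-1, t=3   [142*(-1) + 49*(3) = 5]
q=8: r=4, s=9, t=-26   [142*(9) + 49*(-26) = 4]
q=1: r=1, s=-10, t=29   [142*(-10) + 49*(29) = 1]
q=4: r=0, s=49, t=-142   [142*(49) + 49*(-142) = 0]
GCD = 1 with t = 29, so 49*(29) ≡ 1 (mod 142)
Inverse = 29 mod 142 = 29
Check: 49 * 29 = 1421 ≡ 1 (mod 142)

49^(-1) ≡ 29 (mod 142)


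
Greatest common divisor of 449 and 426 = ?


449 = 1 * 426 + 23
426 = 18 * 23 + 12
23 = 1 * 12 + 11
12 = 1 * 11 + 1
11 = 11 * 1 + 0
GCD = 1


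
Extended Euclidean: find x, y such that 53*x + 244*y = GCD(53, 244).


Tabular extended Euclidean (each row: r = 53*s + 244*t):
r=53, s=1, t=0
r=244, s=0, t=1
q=0: r=53, s=1, t=0   [53*(1) + 244*(0) = 53]
q=4: r=32, s=-4, t=1   [53*(-4) + 244*(1) = 32]
q=1: r=21, s=5, t=-1   [53*(5) + 244*(-1) = 21]
q=1: r=11, s=-9, t=2   [53*(-9) + 244*(2) = 11]
q=1: r=10, s=14, t=-3   [53*(14) + 244*(-3) = 10]
q=1: r=1, s=-23, t=5   [53*(-23) + 244*(5) = 1]
q=10: r=0, s=244, t=-53   [53*(244) + 244*(-53) = 0]
GCD = 1; from the row with r=1: x=-23, y=5
Check: 53*(-23) + 244*(5) = -1219 + 1220 = 1

GCD = 1, x = -23, y = 5


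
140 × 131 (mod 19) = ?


140 × 131 = 18340
18340 mod 19 = 5


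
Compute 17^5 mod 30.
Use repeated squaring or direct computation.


17^1 mod 30 = 17
17^2 mod 30 = 19
17^3 mod 30 = 23
17^4 mod 30 = 1
17^5 mod 30 = 17


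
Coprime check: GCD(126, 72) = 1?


Euclidean algorithm:
126 = 1 * 72 + 54
72 = 1 * 54 + 18
54 = 3 * 18 + 0
GCD(126, 72) = 18

No, not coprime (GCD = 18)


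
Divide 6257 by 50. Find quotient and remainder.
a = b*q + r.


6257 = 50 * 125 + 7
Check: 6250 + 7 = 6257

q = 125, r = 7


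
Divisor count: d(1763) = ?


1763 = 41^1 × 43^1
d(1763) = (1+1) × (1+1) = 4

4 divisors


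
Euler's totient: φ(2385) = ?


2385 = 3^2 × 5 × 53
Prime factors: 3, 5, 53
φ(2385) = 2385 × (1-1/3) × (1-1/5) × (1-1/53)
= 2385 × 2/3 × 4/5 × 52/53 = 1248

φ(2385) = 1248


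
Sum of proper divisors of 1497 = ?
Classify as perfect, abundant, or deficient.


Proper divisors: 1, 3, 499
Sum = 1 + 3 + 499 = 503
503 < 1497 → deficient

s(1497) = 503 (deficient)


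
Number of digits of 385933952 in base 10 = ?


385933952 has 9 digits in base 10
floor(log10(385933952)) + 1 = floor(8.5865) + 1 = 9

9 digits (base 10)


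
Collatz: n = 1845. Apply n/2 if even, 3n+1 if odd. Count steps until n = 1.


1845 → 5536 → 2768 → 1384 → 692 → 346 → 173 → 520 → 260 → 130 → 65 → 196 → 98 → 49 → 148 → 74 → 37 → 112 → 56 → 28 → 14 → 7 → 22 → 11 → 34 → 17 → 52 → 26 → 13 → 40 → 20 → 10 → 5 → 16 → 8 → 4 → 2 → 1
Total steps = 37

37 steps


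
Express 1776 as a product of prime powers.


1776 / 2 = 888
888 / 2 = 444
444 / 2 = 222
222 / 2 = 111
111 / 3 = 37
37 / 37 = 1
1776 = 2^4 × 3 × 37


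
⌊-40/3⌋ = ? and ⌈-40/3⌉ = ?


-40/3 = -13.3333
floor = -14
ceil = -13

floor = -14, ceil = -13


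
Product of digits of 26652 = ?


2 × 6 × 6 × 5 × 2 = 720


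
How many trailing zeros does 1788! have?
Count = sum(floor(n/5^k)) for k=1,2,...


floor(1788/5) = 357
floor(1788/25) = 71
floor(1788/125) = 14
floor(1788/625) = 2
Total = 444

444 trailing zeros


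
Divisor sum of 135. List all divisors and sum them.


Divisors of 135: 1, 3, 5, 9, 15, 27, 45, 135
Sum = 1 + 3 + 5 + 9 + 15 + 27 + 45 + 135 = 240

σ(135) = 240


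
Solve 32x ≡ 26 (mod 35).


GCD(32, 35) = 1, unique solution
a^(-1) mod 35 = 23
x = 23 * 26 mod 35 = 3

x ≡ 3 (mod 35)


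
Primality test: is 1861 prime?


Check divisors up to sqrt(1861) = 43.1393
No divisors found.
1861 is prime.

Yes, 1861 is prime


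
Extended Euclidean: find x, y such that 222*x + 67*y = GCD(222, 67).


Tabular extended Euclidean (each row: r = 222*s + 67*t):
r=222, s=1, t=0
r=67, s=0, t=1
q=3: r=21, s=1, t=-3   [222*(1) + 67*(-3) = 21]
q=3: r=4, s=-3, t=10   [222*(-3) + 67*(10) = 4]
q=5: r=1, s=16, t=-53   [222*(16) + 67*(-53) = 1]
q=4: r=0, s=-67, t=222   [222*(-67) + 67*(222) = 0]
GCD = 1; from the row with r=1: x=16, y=-53
Check: 222*(16) + 67*(-53) = 3552 - 3551 = 1

GCD = 1, x = 16, y = -53


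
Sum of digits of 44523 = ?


4 + 4 + 5 + 2 + 3 = 18


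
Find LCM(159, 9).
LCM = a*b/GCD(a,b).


GCD(159, 9) = 3
LCM = 159*9/3 = 1431/3 = 477

LCM = 477


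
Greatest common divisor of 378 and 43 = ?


378 = 8 * 43 + 34
43 = 1 * 34 + 9
34 = 3 * 9 + 7
9 = 1 * 7 + 2
7 = 3 * 2 + 1
2 = 2 * 1 + 0
GCD = 1


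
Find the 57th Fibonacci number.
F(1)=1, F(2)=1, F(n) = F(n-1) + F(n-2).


Sequence: 1, 1, 2, 3, 5, 8, 13, 21, 34, 55, 89, 144, 233, 377, 610, 987, 1597, 2584, 4181, 6765, 10946, 17711, 28657, 46368, 75025, 121393, 196418, 317811, 514229, 832040, 1346269, 2178309, 3524578, 5702887, 9227465, 14930352, 24157817, 39088169, 63245986, 102334155, 165580141, 267914296, 433494437, 701408733, 1134903170, 1836311903, 2971215073, 4807526976, 7778742049, 12586269025, 20365011074, 32951280099, 53316291173, 86267571272, 139583862445, 225851433717, 365435296162
F(57) = 365435296162


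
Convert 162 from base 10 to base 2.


162 (base 10) = 162 (decimal)
162 (decimal) = 10100010 (base 2)


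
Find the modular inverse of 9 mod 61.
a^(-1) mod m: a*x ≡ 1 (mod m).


Use the extended Euclidean algorithm on (61, 9); each row r = 61*s + 9*t:
r=61, s=1, t=0
r=9, s=0, t=1
q=6: r=7, s=1, t=-6   [61*(1) + 9*(-6) = 7]
q=1: r=2, s=-1, t=7   [61*(-1) + 9*(7) = 2]
q=3: r=1, s=4, t=-27   [61*(4) + 9*(-27) = 1]
q=2: r=0, s=-9, t=61   [61*(-9) + 9*(61) = 0]
GCD = 1 with t = -27, so 9*(-27) ≡ 1 (mod 61)
Inverse = -27 mod 61 = 34
Check: 9 * 34 = 306 ≡ 1 (mod 61)

9^(-1) ≡ 34 (mod 61)


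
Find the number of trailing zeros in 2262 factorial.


floor(2262/5) = 452
floor(2262/25) = 90
floor(2262/125) = 18
floor(2262/625) = 3
Total = 563

563 trailing zeros


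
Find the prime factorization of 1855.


1855 / 5 = 371
371 / 7 = 53
53 / 53 = 1
1855 = 5 × 7 × 53


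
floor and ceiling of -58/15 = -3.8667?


-58/15 = -3.8667
floor = -4
ceil = -3

floor = -4, ceil = -3


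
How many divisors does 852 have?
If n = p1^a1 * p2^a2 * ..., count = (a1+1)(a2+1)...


852 = 2^2 × 3^1 × 71^1
d(852) = (2+1) × (1+1) × (1+1) = 12

12 divisors


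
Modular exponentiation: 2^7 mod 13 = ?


2^1 mod 13 = 2
2^2 mod 13 = 4
2^3 mod 13 = 8
2^4 mod 13 = 3
2^5 mod 13 = 6
2^6 mod 13 = 12
2^7 mod 13 = 11


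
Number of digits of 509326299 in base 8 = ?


509326299 in base 8 = 3626731733
Number of digits = 10

10 digits (base 8)


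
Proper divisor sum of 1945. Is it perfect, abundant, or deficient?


Proper divisors: 1, 5, 389
Sum = 1 + 5 + 389 = 395
395 < 1945 → deficient

s(1945) = 395 (deficient)


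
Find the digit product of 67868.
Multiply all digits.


6 × 7 × 8 × 6 × 8 = 16128


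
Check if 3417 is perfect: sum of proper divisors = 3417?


Proper divisors of 3417: 1, 3, 17, 51, 67, 201, 1139
Sum = 1 + 3 + 17 + 51 + 67 + 201 + 1139 = 1479

No, 3417 is not perfect (1479 ≠ 3417)


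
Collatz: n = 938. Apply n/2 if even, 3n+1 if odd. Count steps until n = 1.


938 → 469 → 1408 → 704 → 352 → 176 → 88 → 44 → 22 → 11 → 34 → 17 → 52 → 26 → 13 → 40 → 20 → 10 → 5 → 16 → 8 → 4 → 2 → 1
Total steps = 23

23 steps


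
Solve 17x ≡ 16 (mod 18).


GCD(17, 18) = 1, unique solution
a^(-1) mod 18 = 17
x = 17 * 16 mod 18 = 2

x ≡ 2 (mod 18)


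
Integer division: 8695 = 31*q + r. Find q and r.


8695 = 31 * 280 + 15
Check: 8680 + 15 = 8695

q = 280, r = 15


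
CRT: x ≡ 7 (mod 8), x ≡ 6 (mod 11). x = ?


M = 8*11 = 88
M1 = M/8 = 11, M2 = M/11 = 8
M1^(-1) mod 8 = 3, M2^(-1) mod 11 = 7
x = 7*11*3 + 6*8*7 = 567
567 mod 88 = 39
Check: 39 mod 8 = 7 ✓, 39 mod 11 = 6 ✓

x ≡ 39 (mod 88)


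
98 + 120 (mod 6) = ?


98 + 120 = 218
218 mod 6 = 2


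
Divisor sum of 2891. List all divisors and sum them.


Divisors of 2891: 1, 7, 49, 59, 413, 2891
Sum = 1 + 7 + 49 + 59 + 413 + 2891 = 3420

σ(2891) = 3420


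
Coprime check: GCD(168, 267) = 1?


Euclidean algorithm:
267 = 1 * 168 + 99
168 = 1 * 99 + 69
99 = 1 * 69 + 30
69 = 2 * 30 + 9
30 = 3 * 9 + 3
9 = 3 * 3 + 0
GCD(168, 267) = 3

No, not coprime (GCD = 3)


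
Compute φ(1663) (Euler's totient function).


1663 = 1663
Prime factors: 1663
φ(1663) = 1663 × (1-1/1663)
= 1663 × 1662/1663 = 1662

φ(1663) = 1662


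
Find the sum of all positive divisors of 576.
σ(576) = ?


Divisors of 576: 1, 2, 3, 4, 6, 8, 9, 12, 16, 18, 24, 32, 36, 48, 64, 72, 96, 144, 192, 288, 576
Sum = 1 + 2 + 3 + 4 + 6 + 8 + 9 + 12 + 16 + 18 + 24 + 32 + 36 + 48 + 64 + 72 + 96 + 144 + 192 + 288 + 576 = 1651

σ(576) = 1651


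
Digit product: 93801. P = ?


9 × 3 × 8 × 0 × 1 = 0


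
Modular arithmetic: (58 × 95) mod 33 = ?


58 × 95 = 5510
5510 mod 33 = 32


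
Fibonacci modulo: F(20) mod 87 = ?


F(k) mod 87 for k=1..20:
1, 1, 2, 3, 5, 8, 13, 21, 34, 55, 2, 57, 59, 29, 1, 30, 31, 61, 5, 66
F(20) mod 87 = 66


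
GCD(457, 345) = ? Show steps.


457 = 1 * 345 + 112
345 = 3 * 112 + 9
112 = 12 * 9 + 4
9 = 2 * 4 + 1
4 = 4 * 1 + 0
GCD = 1


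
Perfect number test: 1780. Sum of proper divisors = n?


Proper divisors of 1780: 1, 2, 4, 5, 10, 20, 89, 178, 356, 445, 890
Sum = 1 + 2 + 4 + 5 + 10 + 20 + 89 + 178 + 356 + 445 + 890 = 2000

No, 1780 is not perfect (2000 ≠ 1780)


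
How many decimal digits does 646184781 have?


646184781 has 9 digits in base 10
floor(log10(646184781)) + 1 = floor(8.8104) + 1 = 9

9 digits (base 10)


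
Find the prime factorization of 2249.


2249 / 13 = 173
173 / 173 = 1
2249 = 13 × 173


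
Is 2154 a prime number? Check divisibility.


2154 / 2 = 1077 (exact division)
2154 is NOT prime.

No, 2154 is not prime


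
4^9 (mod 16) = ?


4^1 mod 16 = 4
4^2 mod 16 = 0
4^3 mod 16 = 0
4^4 mod 16 = 0
4^5 mod 16 = 0
4^6 mod 16 = 0
4^7 mod 16 = 0
4^8 mod 16 = 0
4^9 mod 16 = 0


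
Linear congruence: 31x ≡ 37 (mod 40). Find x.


GCD(31, 40) = 1, unique solution
a^(-1) mod 40 = 31
x = 31 * 37 mod 40 = 27

x ≡ 27 (mod 40)


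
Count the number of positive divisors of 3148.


3148 = 2^2 × 787^1
d(3148) = (2+1) × (1+1) = 6

6 divisors


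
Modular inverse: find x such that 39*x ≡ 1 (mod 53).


Use the extended Euclidean algorithm on (53, 39); each row r = 53*s + 39*t:
r=53, s=1, t=0
r=39, s=0, t=1
q=1: r=14, s=1, t=-1   [53*(1) + 39*(-1) = 14]
q=2: r=11, s=-2, t=3   [53*(-2) + 39*(3) = 11]
q=1: r=3, s=3, t=-4   [53*(3) + 39*(-4) = 3]
q=3: r=2, s=-11, t=15   [53*(-11) + 39*(15) = 2]
q=1: r=1, s=14, t=-19   [53*(14) + 39*(-19) = 1]
q=2: r=0, s=-39, t=53   [53*(-39) + 39*(53) = 0]
GCD = 1 with t = -19, so 39*(-19) ≡ 1 (mod 53)
Inverse = -19 mod 53 = 34
Check: 39 * 34 = 1326 ≡ 1 (mod 53)

39^(-1) ≡ 34 (mod 53)


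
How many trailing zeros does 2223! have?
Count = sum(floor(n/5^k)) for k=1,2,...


floor(2223/5) = 444
floor(2223/25) = 88
floor(2223/125) = 17
floor(2223/625) = 3
Total = 552

552 trailing zeros


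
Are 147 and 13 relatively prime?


Euclidean algorithm:
147 = 11 * 13 + 4
13 = 3 * 4 + 1
4 = 4 * 1 + 0
GCD(147, 13) = 1

Yes, coprime (GCD = 1)


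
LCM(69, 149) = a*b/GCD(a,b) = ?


GCD(69, 149) = 1
LCM = 69*149/1 = 10281/1 = 10281

LCM = 10281


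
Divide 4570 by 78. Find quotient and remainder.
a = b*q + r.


4570 = 78 * 58 + 46
Check: 4524 + 46 = 4570

q = 58, r = 46


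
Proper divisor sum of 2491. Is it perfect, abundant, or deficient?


Proper divisors: 1, 47, 53
Sum = 1 + 47 + 53 = 101
101 < 2491 → deficient

s(2491) = 101 (deficient)


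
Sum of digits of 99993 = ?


9 + 9 + 9 + 9 + 3 = 39


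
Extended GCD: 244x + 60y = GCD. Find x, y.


Tabular extended Euclidean (each row: r = 244*s + 60*t):
r=244, s=1, t=0
r=60, s=0, t=1
q=4: r=4, s=1, t=-4   [244*(1) + 60*(-4) = 4]
q=15: r=0, s=-15, t=61   [244*(-15) + 60*(61) = 0]
GCD = 4; from the row with r=4: x=1, y=-4
Check: 244*(1) + 60*(-4) = 244 - 240 = 4

GCD = 4, x = 1, y = -4


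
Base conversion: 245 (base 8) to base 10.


245 (base 8) = 165 (decimal)
165 (decimal) = 165 (base 10)


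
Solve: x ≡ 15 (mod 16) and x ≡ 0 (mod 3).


M = 16*3 = 48
M1 = M/16 = 3, M2 = M/3 = 16
M1^(-1) mod 16 = 11, M2^(-1) mod 3 = 1
x = 15*3*11 + 0*16*1 = 495
495 mod 48 = 15
Check: 15 mod 16 = 15 ✓, 15 mod 3 = 0 ✓

x ≡ 15 (mod 48)


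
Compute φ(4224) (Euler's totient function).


4224 = 2^7 × 3 × 11
Prime factors: 2, 3, 11
φ(4224) = 4224 × (1-1/2) × (1-1/3) × (1-1/11)
= 4224 × 1/2 × 2/3 × 10/11 = 1280

φ(4224) = 1280


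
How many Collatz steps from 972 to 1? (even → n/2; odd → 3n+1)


972 → 486 → 243 → 730 → 365 → 1096 → 548 → 274 → 137 → 412 → 206 → 103 → 310 → 155 → 466 → 233 → 700 → 350 → 175 → 526 → 263 → 790 → 395 → 1186 → 593 → 1780 → 890 → 445 → 1336 → 668 → 334 → 167 → 502 → 251 → 754 → 377 → 1132 → 566 → 283 → 850 → 425 → 1276 → 638 → 319 → 958 → 479 → 1438 → 719 → 2158 → 1079 → 3238 → 1619 → 4858 → 2429 → 7288 → 3644 → 1822 → 911 → 2734 → 1367 → 4102 → 2051 → 6154 → 3077 → 9232 → 4616 → 2308 → 1154 → 577 → 1732 → 866 → 433 → 1300 → 650 → 325 → 976 → 488 → 244 → 122 → 61 → 184 → 92 → 46 → 23 → 70 → 35 → 106 → 53 → 160 → 80 → 40 → 20 → 10 → 5 → 16 → 8 → 4 → 2 → 1
Total steps = 98

98 steps


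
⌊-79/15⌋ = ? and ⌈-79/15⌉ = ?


-79/15 = -5.2667
floor = -6
ceil = -5

floor = -6, ceil = -5


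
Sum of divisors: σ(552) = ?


Divisors of 552: 1, 2, 3, 4, 6, 8, 12, 23, 24, 46, 69, 92, 138, 184, 276, 552
Sum = 1 + 2 + 3 + 4 + 6 + 8 + 12 + 23 + 24 + 46 + 69 + 92 + 138 + 184 + 276 + 552 = 1440

σ(552) = 1440


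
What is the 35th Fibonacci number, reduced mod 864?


F(k) mod 864 for k=1..35:
1, 1, 2, 3, 5, 8, 13, 21, 34, 55, 89, 144, 233, 377, 610, 123, 733, 856, 725, 717, 578, 431, 145, 576, 721, 433, 290, 723, 149, 8, 157, 165, 322, 487, 809
F(35) mod 864 = 809


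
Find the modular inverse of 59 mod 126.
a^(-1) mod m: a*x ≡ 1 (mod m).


Use the extended Euclidean algorithm on (126, 59); each row r = 126*s + 59*t:
r=126, s=1, t=0
r=59, s=0, t=1
q=2: r=8, s=1, t=-2   [126*(1) + 59*(-2) = 8]
q=7: r=3, s=-7, t=15   [126*(-7) + 59*(15) = 3]
q=2: r=2, s=15, t=-32   [126*(15) + 59*(-32) = 2]
q=1: r=1, s=-22, t=47   [126*(-22) + 59*(47) = 1]
q=2: r=0, s=59, t=-126   [126*(59) + 59*(-126) = 0]
GCD = 1 with t = 47, so 59*(47) ≡ 1 (mod 126)
Inverse = 47 mod 126 = 47
Check: 59 * 47 = 2773 ≡ 1 (mod 126)

59^(-1) ≡ 47 (mod 126)


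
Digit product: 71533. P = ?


7 × 1 × 5 × 3 × 3 = 315


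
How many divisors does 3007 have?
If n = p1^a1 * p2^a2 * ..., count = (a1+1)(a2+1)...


3007 = 31^1 × 97^1
d(3007) = (1+1) × (1+1) = 4

4 divisors


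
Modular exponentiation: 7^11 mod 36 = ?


7^1 mod 36 = 7
7^2 mod 36 = 13
7^3 mod 36 = 19
7^4 mod 36 = 25
7^5 mod 36 = 31
7^6 mod 36 = 1
7^7 mod 36 = 7
7^8 mod 36 = 13
7^9 mod 36 = 19
7^10 mod 36 = 25
7^11 mod 36 = 31


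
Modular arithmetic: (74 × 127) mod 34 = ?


74 × 127 = 9398
9398 mod 34 = 14


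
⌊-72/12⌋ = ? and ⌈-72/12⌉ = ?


-72/12 = -6.0000
floor = -6
ceil = -6

floor = -6, ceil = -6


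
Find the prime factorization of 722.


722 / 2 = 361
361 / 19 = 19
19 / 19 = 1
722 = 2 × 19^2


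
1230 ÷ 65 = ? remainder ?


1230 = 65 * 18 + 60
Check: 1170 + 60 = 1230

q = 18, r = 60


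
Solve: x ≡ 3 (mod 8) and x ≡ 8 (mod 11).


M = 8*11 = 88
M1 = M/8 = 11, M2 = M/11 = 8
M1^(-1) mod 8 = 3, M2^(-1) mod 11 = 7
x = 3*11*3 + 8*8*7 = 547
547 mod 88 = 19
Check: 19 mod 8 = 3 ✓, 19 mod 11 = 8 ✓

x ≡ 19 (mod 88)


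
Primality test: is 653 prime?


Check divisors up to sqrt(653) = 25.5539
No divisors found.
653 is prime.

Yes, 653 is prime


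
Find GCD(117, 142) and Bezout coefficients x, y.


Tabular extended Euclidean (each row: r = 117*s + 142*t):
r=117, s=1, t=0
r=142, s=0, t=1
q=0: r=117, s=1, t=0   [117*(1) + 142*(0) = 117]
q=1: r=25, s=-1, t=1   [117*(-1) + 142*(1) = 25]
q=4: r=17, s=5, t=-4   [117*(5) + 142*(-4) = 17]
q=1: r=8, s=-6, t=5   [117*(-6) + 142*(5) = 8]
q=2: r=1, s=17, t=-14   [117*(17) + 142*(-14) = 1]
q=8: r=0, s=-142, t=117   [117*(-142) + 142*(117) = 0]
GCD = 1; from the row with r=1: x=17, y=-14
Check: 117*(17) + 142*(-14) = 1989 - 1988 = 1

GCD = 1, x = 17, y = -14


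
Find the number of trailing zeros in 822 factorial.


floor(822/5) = 164
floor(822/25) = 32
floor(822/125) = 6
floor(822/625) = 1
Total = 203

203 trailing zeros


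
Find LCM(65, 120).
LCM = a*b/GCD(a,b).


GCD(65, 120) = 5
LCM = 65*120/5 = 7800/5 = 1560

LCM = 1560


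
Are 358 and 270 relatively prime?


Euclidean algorithm:
358 = 1 * 270 + 88
270 = 3 * 88 + 6
88 = 14 * 6 + 4
6 = 1 * 4 + 2
4 = 2 * 2 + 0
GCD(358, 270) = 2

No, not coprime (GCD = 2)


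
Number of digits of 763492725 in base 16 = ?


763492725 in base 16 = 2D81F975
Number of digits = 8

8 digits (base 16)


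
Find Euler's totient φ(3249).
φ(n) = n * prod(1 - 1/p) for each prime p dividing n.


3249 = 3^2 × 19^2
Prime factors: 3, 19
φ(3249) = 3249 × (1-1/3) × (1-1/19)
= 3249 × 2/3 × 18/19 = 2052

φ(3249) = 2052


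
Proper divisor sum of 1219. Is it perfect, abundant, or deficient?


Proper divisors: 1, 23, 53
Sum = 1 + 23 + 53 = 77
77 < 1219 → deficient

s(1219) = 77 (deficient)


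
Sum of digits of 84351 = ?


8 + 4 + 3 + 5 + 1 = 21


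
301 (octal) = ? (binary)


301 (base 8) = 193 (decimal)
193 (decimal) = 11000001 (base 2)


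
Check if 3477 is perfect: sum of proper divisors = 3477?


Proper divisors of 3477: 1, 3, 19, 57, 61, 183, 1159
Sum = 1 + 3 + 19 + 57 + 61 + 183 + 1159 = 1483

No, 3477 is not perfect (1483 ≠ 3477)


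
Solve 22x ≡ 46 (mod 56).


GCD(22, 56) = 2 divides 46
Divide: 11x ≡ 23 (mod 28)
x ≡ 25 (mod 28)


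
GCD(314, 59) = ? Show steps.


314 = 5 * 59 + 19
59 = 3 * 19 + 2
19 = 9 * 2 + 1
2 = 2 * 1 + 0
GCD = 1


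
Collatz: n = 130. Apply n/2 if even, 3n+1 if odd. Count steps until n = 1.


130 → 65 → 196 → 98 → 49 → 148 → 74 → 37 → 112 → 56 → 28 → 14 → 7 → 22 → 11 → 34 → 17 → 52 → 26 → 13 → 40 → 20 → 10 → 5 → 16 → 8 → 4 → 2 → 1
Total steps = 28

28 steps


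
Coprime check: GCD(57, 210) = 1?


Euclidean algorithm:
210 = 3 * 57 + 39
57 = 1 * 39 + 18
39 = 2 * 18 + 3
18 = 6 * 3 + 0
GCD(57, 210) = 3

No, not coprime (GCD = 3)


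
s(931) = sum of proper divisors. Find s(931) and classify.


Proper divisors: 1, 7, 19, 49, 133
Sum = 1 + 7 + 19 + 49 + 133 = 209
209 < 931 → deficient

s(931) = 209 (deficient)


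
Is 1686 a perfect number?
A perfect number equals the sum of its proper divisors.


Proper divisors of 1686: 1, 2, 3, 6, 281, 562, 843
Sum = 1 + 2 + 3 + 6 + 281 + 562 + 843 = 1698

No, 1686 is not perfect (1698 ≠ 1686)


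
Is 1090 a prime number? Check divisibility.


1090 / 2 = 545 (exact division)
1090 is NOT prime.

No, 1090 is not prime


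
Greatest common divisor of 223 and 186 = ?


223 = 1 * 186 + 37
186 = 5 * 37 + 1
37 = 37 * 1 + 0
GCD = 1


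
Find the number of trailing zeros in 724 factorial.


floor(724/5) = 144
floor(724/25) = 28
floor(724/125) = 5
floor(724/625) = 1
Total = 178

178 trailing zeros


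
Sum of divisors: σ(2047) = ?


Divisors of 2047: 1, 23, 89, 2047
Sum = 1 + 23 + 89 + 2047 = 2160

σ(2047) = 2160


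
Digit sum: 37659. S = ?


3 + 7 + 6 + 5 + 9 = 30


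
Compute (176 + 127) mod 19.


176 + 127 = 303
303 mod 19 = 18


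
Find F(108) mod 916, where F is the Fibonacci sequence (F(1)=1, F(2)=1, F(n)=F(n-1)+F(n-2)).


F(k) mod 916 for k=1..108:
1, 1, 2, 3, 5, 8, 13, 21, 34, 55, 89, 144, 233, 377, 610, 71, 681, 752, 517, 353, 870, 307, 261, 568, 829, 481, 394, 875, 353, 312, 665, 61, 726, 787, 597, 468, 149, 617, 766, 467, 317, 784, 185, 53, 238, 291, 529, 820, 433, 337, 770, 191, 45, 236, 281, 517, 798, 399, 281, 680, 45, 725, 770, 579, 433, 96, 529, 625, 238, 863, 185, 132, 317, 449, 766, 299, 149, 448, 597, 129, 726, 855, 665, 604, 353, 41, 394, 435, 829, 348, 261, 609, 870, 563, 517, 164, 681, 845, 610, 539, 233, 772, 89, 861, 34, 895, 13, 908
F(108) mod 916 = 908


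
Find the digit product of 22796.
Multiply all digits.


2 × 2 × 7 × 9 × 6 = 1512


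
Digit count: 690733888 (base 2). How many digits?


690733888 in base 2 = 101001001010111100001101000000
Number of digits = 30

30 digits (base 2)


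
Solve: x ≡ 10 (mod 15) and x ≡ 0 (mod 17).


M = 15*17 = 255
M1 = M/15 = 17, M2 = M/17 = 15
M1^(-1) mod 15 = 8, M2^(-1) mod 17 = 8
x = 10*17*8 + 0*15*8 = 1360
1360 mod 255 = 85
Check: 85 mod 15 = 10 ✓, 85 mod 17 = 0 ✓

x ≡ 85 (mod 255)


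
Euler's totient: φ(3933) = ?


3933 = 3^2 × 19 × 23
Prime factors: 3, 19, 23
φ(3933) = 3933 × (1-1/3) × (1-1/19) × (1-1/23)
= 3933 × 2/3 × 18/19 × 22/23 = 2376

φ(3933) = 2376


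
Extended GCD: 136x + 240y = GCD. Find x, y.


Tabular extended Euclidean (each row: r = 136*s + 240*t):
r=136, s=1, t=0
r=240, s=0, t=1
q=0: r=136, s=1, t=0   [136*(1) + 240*(0) = 136]
q=1: r=104, s=-1, t=1   [136*(-1) + 240*(1) = 104]
q=1: r=32, s=2, t=-1   [136*(2) + 240*(-1) = 32]
q=3: r=8, s=-7, t=4   [136*(-7) + 240*(4) = 8]
q=4: r=0, s=30, t=-17   [136*(30) + 240*(-17) = 0]
GCD = 8; from the row with r=8: x=-7, y=4
Check: 136*(-7) + 240*(4) = -952 + 960 = 8

GCD = 8, x = -7, y = 4


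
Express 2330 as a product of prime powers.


2330 / 2 = 1165
1165 / 5 = 233
233 / 233 = 1
2330 = 2 × 5 × 233


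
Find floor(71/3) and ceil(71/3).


71/3 = 23.6667
floor = 23
ceil = 24

floor = 23, ceil = 24


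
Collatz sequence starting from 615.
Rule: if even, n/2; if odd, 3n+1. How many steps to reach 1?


615 → 1846 → 923 → 2770 → 1385 → 4156 → 2078 → 1039 → 3118 → 1559 → 4678 → 2339 → 7018 → 3509 → 10528 → 5264 → 2632 → 1316 → 658 → 329 → 988 → 494 → 247 → 742 → 371 → 1114 → 557 → 1672 → 836 → 418 → 209 → 628 → 314 → 157 → 472 → 236 → 118 → 59 → 178 → 89 → 268 → 134 → 67 → 202 → 101 → 304 → 152 → 76 → 38 → 19 → 58 → 29 → 88 → 44 → 22 → 11 → 34 → 17 → 52 → 26 → 13 → 40 → 20 → 10 → 5 → 16 → 8 → 4 → 2 → 1
Total steps = 69

69 steps


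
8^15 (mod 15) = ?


8^1 mod 15 = 8
8^2 mod 15 = 4
8^3 mod 15 = 2
8^4 mod 15 = 1
8^5 mod 15 = 8
8^6 mod 15 = 4
8^7 mod 15 = 2
8^8 mod 15 = 1
8^9 mod 15 = 8
8^10 mod 15 = 4
8^11 mod 15 = 2
8^12 mod 15 = 1
8^13 mod 15 = 8
8^14 mod 15 = 4
8^15 mod 15 = 2


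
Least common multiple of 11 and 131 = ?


GCD(11, 131) = 1
LCM = 11*131/1 = 1441/1 = 1441

LCM = 1441


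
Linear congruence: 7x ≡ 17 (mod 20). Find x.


GCD(7, 20) = 1, unique solution
a^(-1) mod 20 = 3
x = 3 * 17 mod 20 = 11

x ≡ 11 (mod 20)


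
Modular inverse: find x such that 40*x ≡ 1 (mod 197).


Use the extended Euclidean algorithm on (197, 40); each row r = 197*s + 40*t:
r=197, s=1, t=0
r=40, s=0, t=1
q=4: r=37, s=1, t=-4   [197*(1) + 40*(-4) = 37]
q=1: r=3, s=-1, t=5   [197*(-1) + 40*(5) = 3]
q=12: r=1, s=13, t=-64   [197*(13) + 40*(-64) = 1]
q=3: r=0, s=-40, t=197   [197*(-40) + 40*(197) = 0]
GCD = 1 with t = -64, so 40*(-64) ≡ 1 (mod 197)
Inverse = -64 mod 197 = 133
Check: 40 * 133 = 5320 ≡ 1 (mod 197)

40^(-1) ≡ 133 (mod 197)


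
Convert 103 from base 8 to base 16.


103 (base 8) = 67 (decimal)
67 (decimal) = 43 (base 16)


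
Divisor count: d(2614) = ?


2614 = 2^1 × 1307^1
d(2614) = (1+1) × (1+1) = 4

4 divisors


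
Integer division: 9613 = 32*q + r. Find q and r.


9613 = 32 * 300 + 13
Check: 9600 + 13 = 9613

q = 300, r = 13


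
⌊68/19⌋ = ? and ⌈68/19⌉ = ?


68/19 = 3.5789
floor = 3
ceil = 4

floor = 3, ceil = 4


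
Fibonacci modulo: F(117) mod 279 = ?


F(k) mod 279 for k=1..117:
1, 1, 2, 3, 5, 8, 13, 21, 34, 55, 89, 144, 233, 98, 52, 150, 202, 73, 275, 69, 65, 134, 199, 54, 253, 28, 2, 30, 32, 62, 94, 156, 250, 127, 98, 225, 44, 269, 34, 24, 58, 82, 140, 222, 83, 26, 109, 135, 244, 100, 65, 165, 230, 116, 67, 183, 250, 154, 125, 0, 125, 125, 250, 96, 67, 163, 230, 114, 65, 179, 244, 144, 109, 253, 83, 57, 140, 197, 58, 255, 34, 10, 44, 54, 98, 152, 250, 123, 94, 217, 32, 249, 2, 251, 253, 225, 199, 145, 65, 210, 275, 206, 202, 129, 52, 181, 233, 135, 89, 224, 34, 258, 13, 271, 5, 276, 2
F(117) mod 279 = 2


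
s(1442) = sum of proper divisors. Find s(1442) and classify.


Proper divisors: 1, 2, 7, 14, 103, 206, 721
Sum = 1 + 2 + 7 + 14 + 103 + 206 + 721 = 1054
1054 < 1442 → deficient

s(1442) = 1054 (deficient)


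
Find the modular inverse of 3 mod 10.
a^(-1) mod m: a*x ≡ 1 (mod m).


Use the extended Euclidean algorithm on (10, 3); each row r = 10*s + 3*t:
r=10, s=1, t=0
r=3, s=0, t=1
q=3: r=1, s=1, t=-3   [10*(1) + 3*(-3) = 1]
q=3: r=0, s=-3, t=10   [10*(-3) + 3*(10) = 0]
GCD = 1 with t = -3, so 3*(-3) ≡ 1 (mod 10)
Inverse = -3 mod 10 = 7
Check: 3 * 7 = 21 ≡ 1 (mod 10)

3^(-1) ≡ 7 (mod 10)


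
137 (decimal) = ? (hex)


137 (base 10) = 137 (decimal)
137 (decimal) = 89 (base 16)


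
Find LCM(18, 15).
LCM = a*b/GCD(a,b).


GCD(18, 15) = 3
LCM = 18*15/3 = 270/3 = 90

LCM = 90


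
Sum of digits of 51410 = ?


5 + 1 + 4 + 1 + 0 = 11


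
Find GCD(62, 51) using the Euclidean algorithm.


62 = 1 * 51 + 11
51 = 4 * 11 + 7
11 = 1 * 7 + 4
7 = 1 * 4 + 3
4 = 1 * 3 + 1
3 = 3 * 1 + 0
GCD = 1


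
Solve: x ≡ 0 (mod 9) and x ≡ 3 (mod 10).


M = 9*10 = 90
M1 = M/9 = 10, M2 = M/10 = 9
M1^(-1) mod 9 = 1, M2^(-1) mod 10 = 9
x = 0*10*1 + 3*9*9 = 243
243 mod 90 = 63
Check: 63 mod 9 = 0 ✓, 63 mod 10 = 3 ✓

x ≡ 63 (mod 90)


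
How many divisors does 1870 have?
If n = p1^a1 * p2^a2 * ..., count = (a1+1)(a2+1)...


1870 = 2^1 × 5^1 × 11^1 × 17^1
d(1870) = (1+1) × (1+1) × (1+1) × (1+1) = 16

16 divisors


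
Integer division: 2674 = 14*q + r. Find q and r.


2674 = 14 * 191 + 0
Check: 2674 + 0 = 2674

q = 191, r = 0


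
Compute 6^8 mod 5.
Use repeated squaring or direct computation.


6^1 mod 5 = 1
6^2 mod 5 = 1
6^3 mod 5 = 1
6^4 mod 5 = 1
6^5 mod 5 = 1
6^6 mod 5 = 1
6^7 mod 5 = 1
6^8 mod 5 = 1


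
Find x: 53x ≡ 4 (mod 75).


GCD(53, 75) = 1, unique solution
a^(-1) mod 75 = 17
x = 17 * 4 mod 75 = 68

x ≡ 68 (mod 75)


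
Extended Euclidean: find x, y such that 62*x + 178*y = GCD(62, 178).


Tabular extended Euclidean (each row: r = 62*s + 178*t):
r=62, s=1, t=0
r=178, s=0, t=1
q=0: r=62, s=1, t=0   [62*(1) + 178*(0) = 62]
q=2: r=54, s=-2, t=1   [62*(-2) + 178*(1) = 54]
q=1: r=8, s=3, t=-1   [62*(3) + 178*(-1) = 8]
q=6: r=6, s=-20, t=7   [62*(-20) + 178*(7) = 6]
q=1: r=2, s=23, t=-8   [62*(23) + 178*(-8) = 2]
q=3: r=0, s=-89, t=31   [62*(-89) + 178*(31) = 0]
GCD = 2; from the row with r=2: x=23, y=-8
Check: 62*(23) + 178*(-8) = 1426 - 1424 = 2

GCD = 2, x = 23, y = -8


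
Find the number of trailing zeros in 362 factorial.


floor(362/5) = 72
floor(362/25) = 14
floor(362/125) = 2
Total = 88

88 trailing zeros


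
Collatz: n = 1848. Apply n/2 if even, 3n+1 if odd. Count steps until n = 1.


1848 → 924 → 462 → 231 → 694 → 347 → 1042 → 521 → 1564 → 782 → 391 → 1174 → 587 → 1762 → 881 → 2644 → 1322 → 661 → 1984 → 992 → 496 → 248 → 124 → 62 → 31 → 94 → 47 → 142 → 71 → 214 → 107 → 322 → 161 → 484 → 242 → 121 → 364 → 182 → 91 → 274 → 137 → 412 → 206 → 103 → 310 → 155 → 466 → 233 → 700 → 350 → 175 → 526 → 263 → 790 → 395 → 1186 → 593 → 1780 → 890 → 445 → 1336 → 668 → 334 → 167 → 502 → 251 → 754 → 377 → 1132 → 566 → 283 → 850 → 425 → 1276 → 638 → 319 → 958 → 479 → 1438 → 719 → 2158 → 1079 → 3238 → 1619 → 4858 → 2429 → 7288 → 3644 → 1822 → 911 → 2734 → 1367 → 4102 → 2051 → 6154 → 3077 → 9232 → 4616 → 2308 → 1154 → 577 → 1732 → 866 → 433 → 1300 → 650 → 325 → 976 → 488 → 244 → 122 → 61 → 184 → 92 → 46 → 23 → 70 → 35 → 106 → 53 → 160 → 80 → 40 → 20 → 10 → 5 → 16 → 8 → 4 → 2 → 1
Total steps = 130

130 steps


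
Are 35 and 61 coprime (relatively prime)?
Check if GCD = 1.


Euclidean algorithm:
61 = 1 * 35 + 26
35 = 1 * 26 + 9
26 = 2 * 9 + 8
9 = 1 * 8 + 1
8 = 8 * 1 + 0
GCD(35, 61) = 1

Yes, coprime (GCD = 1)


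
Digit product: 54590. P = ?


5 × 4 × 5 × 9 × 0 = 0


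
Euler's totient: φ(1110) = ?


1110 = 2 × 3 × 5 × 37
Prime factors: 2, 3, 5, 37
φ(1110) = 1110 × (1-1/2) × (1-1/3) × (1-1/5) × (1-1/37)
= 1110 × 1/2 × 2/3 × 4/5 × 36/37 = 288

φ(1110) = 288


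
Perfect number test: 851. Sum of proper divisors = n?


Proper divisors of 851: 1, 23, 37
Sum = 1 + 23 + 37 = 61

No, 851 is not perfect (61 ≠ 851)


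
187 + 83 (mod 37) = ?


187 + 83 = 270
270 mod 37 = 11


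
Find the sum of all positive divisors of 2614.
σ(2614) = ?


Divisors of 2614: 1, 2, 1307, 2614
Sum = 1 + 2 + 1307 + 2614 = 3924

σ(2614) = 3924


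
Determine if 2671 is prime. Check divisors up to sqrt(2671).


Check divisors up to sqrt(2671) = 51.6817
No divisors found.
2671 is prime.

Yes, 2671 is prime


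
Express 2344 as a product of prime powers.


2344 / 2 = 1172
1172 / 2 = 586
586 / 2 = 293
293 / 293 = 1
2344 = 2^3 × 293


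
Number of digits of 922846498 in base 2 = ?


922846498 in base 2 = 110111000000011000010100100010
Number of digits = 30

30 digits (base 2)


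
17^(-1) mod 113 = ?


Use the extended Euclidean algorithm on (113, 17); each row r = 113*s + 17*t:
r=113, s=1, t=0
r=17, s=0, t=1
q=6: r=11, s=1, t=-6   [113*(1) + 17*(-6) = 11]
q=1: r=6, s=-1, t=7   [113*(-1) + 17*(7) = 6]
q=1: r=5, s=2, t=-13   [113*(2) + 17*(-13) = 5]
q=1: r=1, s=-3, t=20   [113*(-3) + 17*(20) = 1]
q=5: r=0, s=17, t=-113   [113*(17) + 17*(-113) = 0]
GCD = 1 with t = 20, so 17*(20) ≡ 1 (mod 113)
Inverse = 20 mod 113 = 20
Check: 17 * 20 = 340 ≡ 1 (mod 113)

17^(-1) ≡ 20 (mod 113)


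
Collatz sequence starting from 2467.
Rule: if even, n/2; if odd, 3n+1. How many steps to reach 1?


2467 → 7402 → 3701 → 11104 → 5552 → 2776 → 1388 → 694 → 347 → 1042 → 521 → 1564 → 782 → 391 → 1174 → 587 → 1762 → 881 → 2644 → 1322 → 661 → 1984 → 992 → 496 → 248 → 124 → 62 → 31 → 94 → 47 → 142 → 71 → 214 → 107 → 322 → 161 → 484 → 242 → 121 → 364 → 182 → 91 → 274 → 137 → 412 → 206 → 103 → 310 → 155 → 466 → 233 → 700 → 350 → 175 → 526 → 263 → 790 → 395 → 1186 → 593 → 1780 → 890 → 445 → 1336 → 668 → 334 → 167 → 502 → 251 → 754 → 377 → 1132 → 566 → 283 → 850 → 425 → 1276 → 638 → 319 → 958 → 479 → 1438 → 719 → 2158 → 1079 → 3238 → 1619 → 4858 → 2429 → 7288 → 3644 → 1822 → 911 → 2734 → 1367 → 4102 → 2051 → 6154 → 3077 → 9232 → 4616 → 2308 → 1154 → 577 → 1732 → 866 → 433 → 1300 → 650 → 325 → 976 → 488 → 244 → 122 → 61 → 184 → 92 → 46 → 23 → 70 → 35 → 106 → 53 → 160 → 80 → 40 → 20 → 10 → 5 → 16 → 8 → 4 → 2 → 1
Total steps = 133

133 steps


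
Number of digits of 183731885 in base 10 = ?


183731885 has 9 digits in base 10
floor(log10(183731885)) + 1 = floor(8.2642) + 1 = 9

9 digits (base 10)


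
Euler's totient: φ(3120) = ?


3120 = 2^4 × 3 × 5 × 13
Prime factors: 2, 3, 5, 13
φ(3120) = 3120 × (1-1/2) × (1-1/3) × (1-1/5) × (1-1/13)
= 3120 × 1/2 × 2/3 × 4/5 × 12/13 = 768

φ(3120) = 768


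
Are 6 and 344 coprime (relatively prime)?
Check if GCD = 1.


Euclidean algorithm:
344 = 57 * 6 + 2
6 = 3 * 2 + 0
GCD(6, 344) = 2

No, not coprime (GCD = 2)


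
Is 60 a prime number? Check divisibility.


60 / 2 = 30 (exact division)
60 is NOT prime.

No, 60 is not prime


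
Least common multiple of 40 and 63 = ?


GCD(40, 63) = 1
LCM = 40*63/1 = 2520/1 = 2520

LCM = 2520


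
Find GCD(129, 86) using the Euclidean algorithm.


129 = 1 * 86 + 43
86 = 2 * 43 + 0
GCD = 43


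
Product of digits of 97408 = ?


9 × 7 × 4 × 0 × 8 = 0


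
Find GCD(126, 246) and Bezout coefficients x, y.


Tabular extended Euclidean (each row: r = 126*s + 246*t):
r=126, s=1, t=0
r=246, s=0, t=1
q=0: r=126, s=1, t=0   [126*(1) + 246*(0) = 126]
q=1: r=120, s=-1, t=1   [126*(-1) + 246*(1) = 120]
q=1: r=6, s=2, t=-1   [126*(2) + 246*(-1) = 6]
q=20: r=0, s=-41, t=21   [126*(-41) + 246*(21) = 0]
GCD = 6; from the row with r=6: x=2, y=-1
Check: 126*(2) + 246*(-1) = 252 - 246 = 6

GCD = 6, x = 2, y = -1


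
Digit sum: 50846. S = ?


5 + 0 + 8 + 4 + 6 = 23


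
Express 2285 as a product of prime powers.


2285 / 5 = 457
457 / 457 = 1
2285 = 5 × 457


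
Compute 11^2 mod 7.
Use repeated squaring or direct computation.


11^1 mod 7 = 4
11^2 mod 7 = 2


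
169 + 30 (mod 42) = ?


169 + 30 = 199
199 mod 42 = 31


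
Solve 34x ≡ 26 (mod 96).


GCD(34, 96) = 2 divides 26
Divide: 17x ≡ 13 (mod 48)
x ≡ 29 (mod 48)


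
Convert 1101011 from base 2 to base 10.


1101011 (base 2) = 107 (decimal)
107 (decimal) = 107 (base 10)


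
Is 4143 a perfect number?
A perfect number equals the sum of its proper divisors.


Proper divisors of 4143: 1, 3, 1381
Sum = 1 + 3 + 1381 = 1385

No, 4143 is not perfect (1385 ≠ 4143)


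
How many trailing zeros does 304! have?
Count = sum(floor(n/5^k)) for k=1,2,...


floor(304/5) = 60
floor(304/25) = 12
floor(304/125) = 2
Total = 74

74 trailing zeros


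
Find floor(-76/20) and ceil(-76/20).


-76/20 = -3.8000
floor = -4
ceil = -3

floor = -4, ceil = -3


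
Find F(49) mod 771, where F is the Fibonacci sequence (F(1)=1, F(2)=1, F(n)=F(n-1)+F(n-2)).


F(k) mod 771 for k=1..49:
1, 1, 2, 3, 5, 8, 13, 21, 34, 55, 89, 144, 233, 377, 610, 216, 55, 271, 326, 597, 152, 749, 130, 108, 238, 346, 584, 159, 743, 131, 103, 234, 337, 571, 137, 708, 74, 11, 85, 96, 181, 277, 458, 735, 422, 386, 37, 423, 460
F(49) mod 771 = 460


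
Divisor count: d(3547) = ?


3547 = 3547^1
d(3547) = (1+1) = 2

2 divisors


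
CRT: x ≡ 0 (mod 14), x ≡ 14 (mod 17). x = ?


M = 14*17 = 238
M1 = M/14 = 17, M2 = M/17 = 14
M1^(-1) mod 14 = 5, M2^(-1) mod 17 = 11
x = 0*17*5 + 14*14*11 = 2156
2156 mod 238 = 14
Check: 14 mod 14 = 0 ✓, 14 mod 17 = 14 ✓

x ≡ 14 (mod 238)


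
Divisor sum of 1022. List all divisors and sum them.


Divisors of 1022: 1, 2, 7, 14, 73, 146, 511, 1022
Sum = 1 + 2 + 7 + 14 + 73 + 146 + 511 + 1022 = 1776

σ(1022) = 1776


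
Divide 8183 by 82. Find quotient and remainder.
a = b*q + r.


8183 = 82 * 99 + 65
Check: 8118 + 65 = 8183

q = 99, r = 65


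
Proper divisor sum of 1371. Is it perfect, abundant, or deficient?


Proper divisors: 1, 3, 457
Sum = 1 + 3 + 457 = 461
461 < 1371 → deficient

s(1371) = 461 (deficient)


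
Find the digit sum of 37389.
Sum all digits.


3 + 7 + 3 + 8 + 9 = 30


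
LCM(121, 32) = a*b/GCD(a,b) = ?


GCD(121, 32) = 1
LCM = 121*32/1 = 3872/1 = 3872

LCM = 3872


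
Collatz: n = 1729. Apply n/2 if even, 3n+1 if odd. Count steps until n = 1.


1729 → 5188 → 2594 → 1297 → 3892 → 1946 → 973 → 2920 → 1460 → 730 → 365 → 1096 → 548 → 274 → 137 → 412 → 206 → 103 → 310 → 155 → 466 → 233 → 700 → 350 → 175 → 526 → 263 → 790 → 395 → 1186 → 593 → 1780 → 890 → 445 → 1336 → 668 → 334 → 167 → 502 → 251 → 754 → 377 → 1132 → 566 → 283 → 850 → 425 → 1276 → 638 → 319 → 958 → 479 → 1438 → 719 → 2158 → 1079 → 3238 → 1619 → 4858 → 2429 → 7288 → 3644 → 1822 → 911 → 2734 → 1367 → 4102 → 2051 → 6154 → 3077 → 9232 → 4616 → 2308 → 1154 → 577 → 1732 → 866 → 433 → 1300 → 650 → 325 → 976 → 488 → 244 → 122 → 61 → 184 → 92 → 46 → 23 → 70 → 35 → 106 → 53 → 160 → 80 → 40 → 20 → 10 → 5 → 16 → 8 → 4 → 2 → 1
Total steps = 104

104 steps
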